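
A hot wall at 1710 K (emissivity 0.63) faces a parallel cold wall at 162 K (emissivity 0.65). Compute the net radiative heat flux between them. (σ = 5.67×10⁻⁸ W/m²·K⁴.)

For two large parallel gray plates, q = σ(T₁⁴ − T₂⁴) / (1/ε₁ + 1/ε₂ − 1).
1/ε₁ + 1/ε₂ − 1 = 1/0.63 + 1/0.65 − 1 = 2.126.
T₁⁴ − T₂⁴ = 8.55×10^12 − 6.89×10^8 = 8.55×10^12 K⁴.
q = 5.67×10⁻⁸ × 8.55×10^12 / 2.126 = 2.28×10^5 W/m².

q ≈ 2.28×10^5 W/m²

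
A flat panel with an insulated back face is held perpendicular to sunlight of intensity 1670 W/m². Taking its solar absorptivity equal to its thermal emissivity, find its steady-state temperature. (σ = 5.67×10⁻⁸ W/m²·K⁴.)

T ≈ 414 K

Absorbed flux αS = emitted flux εσT⁴ (one radiating face); with α = ε, T = (S/σ)^(1/4).
T = (1670 / 5.67×10⁻⁸)^(1/4) = (2.95×10^10)^(1/4).
T = 414 K.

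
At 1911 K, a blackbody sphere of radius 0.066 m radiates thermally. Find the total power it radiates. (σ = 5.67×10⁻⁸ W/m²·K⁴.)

A = 4πr² = 4π × (0.066)² = 0.0547 m².
P = σAT⁴ = 5.67×10⁻⁸ × 0.0547 × (1911)⁴ = 5.67×10⁻⁸ × 0.0547 × 1.33×10^13.
P = 41400 W.

P ≈ 41400 W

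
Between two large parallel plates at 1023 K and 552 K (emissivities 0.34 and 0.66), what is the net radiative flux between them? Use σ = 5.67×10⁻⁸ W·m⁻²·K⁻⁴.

q ≈ 16400 W/m²

For two large parallel gray plates, q = σ(T₁⁴ − T₂⁴) / (1/ε₁ + 1/ε₂ − 1).
1/ε₁ + 1/ε₂ − 1 = 1/0.34 + 1/0.66 − 1 = 3.456.
T₁⁴ − T₂⁴ = 1.10×10^12 − 9.28×10^10 = 1.00×10^12 K⁴.
q = 5.67×10⁻⁸ × 1.00×10^12 / 3.456 = 16400 W/m².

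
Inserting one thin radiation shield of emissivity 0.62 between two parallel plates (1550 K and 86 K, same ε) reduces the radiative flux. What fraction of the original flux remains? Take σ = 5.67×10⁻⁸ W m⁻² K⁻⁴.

ratio ≈ 0.500

With N identical shields there are N+1 = 2 gaps in series, each with the same radiative resistance, so the flux falls to 1/(N+1) of its unshielded value.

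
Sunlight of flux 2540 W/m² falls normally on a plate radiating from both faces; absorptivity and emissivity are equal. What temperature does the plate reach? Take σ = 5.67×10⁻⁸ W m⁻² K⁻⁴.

Absorbed flux αS = emitted flux 2εσT⁴ per unit area; with α = ε this gives T = (S/2σ)^(1/4).
T = (2540 / (2 × 5.67×10⁻⁸))^(1/4) = (2.24×10^10)^(1/4).
T = 387 K.

T ≈ 387 K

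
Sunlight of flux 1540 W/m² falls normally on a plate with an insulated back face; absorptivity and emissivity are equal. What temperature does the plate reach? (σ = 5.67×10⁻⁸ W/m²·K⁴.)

T ≈ 406 K

Absorbed flux αS = emitted flux εσT⁴ (one radiating face); with α = ε, T = (S/σ)^(1/4).
T = (1540 / 5.67×10⁻⁸)^(1/4) = (2.72×10^10)^(1/4).
T = 406 K.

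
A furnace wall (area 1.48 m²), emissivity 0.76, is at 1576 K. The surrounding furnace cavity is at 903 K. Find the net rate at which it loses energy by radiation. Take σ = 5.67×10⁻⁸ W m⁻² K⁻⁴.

Q ≈ 3.51×10^5 W

Q = εσA(T⁴ − T_s⁴). T⁴ − T_s⁴ = (1576)⁴ − (903)⁴ = 6.17×10^12 − 6.65×10^11 = 5.50×10^12 K⁴.
Q = 0.76 × 5.67×10⁻⁸ × 1.48 × 5.50×10^12 = 3.51×10^5 W.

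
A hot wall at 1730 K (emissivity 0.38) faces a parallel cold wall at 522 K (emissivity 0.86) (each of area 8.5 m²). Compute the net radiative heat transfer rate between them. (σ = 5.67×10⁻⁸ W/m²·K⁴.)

Q ≈ 1.53×10^6 W

For two large parallel gray plates, q = σ(T₁⁴ − T₂⁴) / (1/ε₁ + 1/ε₂ − 1).
1/ε₁ + 1/ε₂ − 1 = 1/0.38 + 1/0.86 − 1 = 2.794.
T₁⁴ − T₂⁴ = 8.96×10^12 − 7.42×10^10 = 8.88×10^12 K⁴.
q = 5.67×10⁻⁸ × 8.88×10^12 / 2.794 = 1.80×10^5 W/m².
Q = q·A = 1.80×10^5 × 8.5 = 1.53×10^6 W.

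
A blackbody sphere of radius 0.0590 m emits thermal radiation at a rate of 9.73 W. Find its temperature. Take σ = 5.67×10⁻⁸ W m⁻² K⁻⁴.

T ≈ 250 K

A = 4πr² = 4π × (0.0590)² = 0.0437 m².
From P = σAT⁴, T = (P / σA)^(1/4) = (9.73 / (5.67×10⁻⁸ × 0.0437))^(1/4).
T = (3.92×10^9)^(1/4) = 250 K.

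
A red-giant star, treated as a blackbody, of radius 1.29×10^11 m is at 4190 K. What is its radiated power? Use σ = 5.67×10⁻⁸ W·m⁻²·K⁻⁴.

A = 4πr² = 4π × (1.29×10^11)² = 2.09×10^23 m².
P = σAT⁴ = 5.67×10⁻⁸ × 2.09×10^23 × (4190)⁴ = 5.67×10⁻⁸ × 2.09×10^23 × 3.08×10^14.
P = 3.65×10^30 W.

P ≈ 3.65×10^30 W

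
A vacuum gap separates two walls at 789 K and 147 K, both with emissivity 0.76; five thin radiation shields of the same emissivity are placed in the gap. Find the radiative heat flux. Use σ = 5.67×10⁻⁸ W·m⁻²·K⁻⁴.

Each of the 6 gaps contributes resistance (2/ε − 1) = 2/0.76 − 1 = 1.632; total = 9.789.
q = σ(T₁⁴ − T₂⁴) / 9.789 = 5.67×10⁻⁸ × 3.87×10^11 / 9.789 = 2240 W/m².

q ≈ 2240 W/m²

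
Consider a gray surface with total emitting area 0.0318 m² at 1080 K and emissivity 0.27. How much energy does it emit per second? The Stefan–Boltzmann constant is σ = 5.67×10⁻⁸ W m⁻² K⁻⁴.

Stefan–Boltzmann: P = εσAT⁴ = 0.27 × 5.67×10⁻⁸ × 0.0318 × (1080)⁴ = 0.27 × 5.67×10⁻⁸ × 0.0318 × 1.36×10^12.
P = 662 W.

P ≈ 662 W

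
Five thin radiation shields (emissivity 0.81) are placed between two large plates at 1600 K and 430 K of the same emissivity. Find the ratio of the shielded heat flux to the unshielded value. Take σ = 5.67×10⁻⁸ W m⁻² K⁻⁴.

ratio ≈ 0.167

With N identical shields there are N+1 = 6 gaps in series, each with the same radiative resistance, so the flux falls to 1/(N+1) of its unshielded value.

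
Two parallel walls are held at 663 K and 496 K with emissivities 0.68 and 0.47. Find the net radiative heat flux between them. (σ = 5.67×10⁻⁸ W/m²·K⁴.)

q ≈ 2900 W/m²

For two large parallel gray plates, q = σ(T₁⁴ − T₂⁴) / (1/ε₁ + 1/ε₂ − 1).
1/ε₁ + 1/ε₂ − 1 = 1/0.68 + 1/0.47 − 1 = 2.598.
T₁⁴ − T₂⁴ = 1.93×10^11 − 6.05×10^10 = 1.33×10^11 K⁴.
q = 5.67×10⁻⁸ × 1.33×10^11 / 2.598 = 2900 W/m².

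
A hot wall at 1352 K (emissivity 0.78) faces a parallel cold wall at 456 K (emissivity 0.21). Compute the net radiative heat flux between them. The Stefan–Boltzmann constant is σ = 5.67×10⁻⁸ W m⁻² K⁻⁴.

For two large parallel gray plates, q = σ(T₁⁴ − T₂⁴) / (1/ε₁ + 1/ε₂ − 1).
1/ε₁ + 1/ε₂ − 1 = 1/0.78 + 1/0.21 − 1 = 5.044.
T₁⁴ − T₂⁴ = 3.34×10^12 − 4.32×10^10 = 3.30×10^12 K⁴.
q = 5.67×10⁻⁸ × 3.30×10^12 / 5.044 = 37100 W/m².

q ≈ 37100 W/m²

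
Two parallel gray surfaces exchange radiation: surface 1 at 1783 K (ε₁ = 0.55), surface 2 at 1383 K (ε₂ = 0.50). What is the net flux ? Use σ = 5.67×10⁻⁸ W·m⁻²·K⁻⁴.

q ≈ 1.30×10^5 W/m²

For two large parallel gray plates, q = σ(T₁⁴ − T₂⁴) / (1/ε₁ + 1/ε₂ − 1).
1/ε₁ + 1/ε₂ − 1 = 1/0.55 + 1/0.50 − 1 = 2.818.
T₁⁴ − T₂⁴ = 1.01×10^13 − 3.66×10^12 = 6.45×10^12 K⁴.
q = 5.67×10⁻⁸ × 6.45×10^12 / 2.818 = 1.30×10^5 W/m².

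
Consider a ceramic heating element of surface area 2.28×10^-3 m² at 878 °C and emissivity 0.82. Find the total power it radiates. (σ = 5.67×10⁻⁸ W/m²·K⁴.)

P ≈ 186 W

878 °C = 1151 K.
P = εσAT⁴ = 0.82 × 5.67×10⁻⁸ × 2.28×10^-3 × (1151)⁴ = 0.82 × 5.67×10⁻⁸ × 2.28×10^-3 × 1.76×10^12.
P = 186 W.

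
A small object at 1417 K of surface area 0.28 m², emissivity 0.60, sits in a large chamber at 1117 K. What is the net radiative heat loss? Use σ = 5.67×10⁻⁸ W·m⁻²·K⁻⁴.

Q ≈ 23600 W

Q = εσA(T⁴ − T_s⁴). T⁴ − T_s⁴ = (1417)⁴ − (1117)⁴ = 4.03×10^12 − 1.56×10^12 = 2.47×10^12 K⁴.
Q = 0.60 × 5.67×10⁻⁸ × 0.280 × 2.47×10^12 = 23600 W.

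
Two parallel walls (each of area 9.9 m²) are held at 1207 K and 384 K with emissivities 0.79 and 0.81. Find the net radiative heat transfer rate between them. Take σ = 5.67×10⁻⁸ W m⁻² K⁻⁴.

For two large parallel gray plates, q = σ(T₁⁴ − T₂⁴) / (1/ε₁ + 1/ε₂ − 1).
1/ε₁ + 1/ε₂ − 1 = 1/0.79 + 1/0.81 − 1 = 1.500.
T₁⁴ − T₂⁴ = 2.12×10^12 − 2.17×10^10 = 2.10×10^12 K⁴.
q = 5.67×10⁻⁸ × 2.10×10^12 / 1.500 = 79400 W/m².
Q = q·A = 79400 × 9.9 = 7.86×10^5 W.

Q ≈ 7.86×10^5 W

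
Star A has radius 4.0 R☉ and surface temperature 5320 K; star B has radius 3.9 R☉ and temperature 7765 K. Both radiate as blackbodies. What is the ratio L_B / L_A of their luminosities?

L = 4πR²σT⁴ ∝ R²T⁴, so L_B/L_A = (3.9/4.0)² × (7765/5320)⁴ = 0.951 × 4.54 = 4.31.

L_B/L_A ≈ 4.31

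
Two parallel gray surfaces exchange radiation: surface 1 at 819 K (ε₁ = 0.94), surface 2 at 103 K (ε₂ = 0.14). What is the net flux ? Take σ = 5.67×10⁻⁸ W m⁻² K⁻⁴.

q ≈ 3540 W/m²

For two large parallel gray plates, q = σ(T₁⁴ − T₂⁴) / (1/ε₁ + 1/ε₂ − 1).
1/ε₁ + 1/ε₂ − 1 = 1/0.94 + 1/0.14 − 1 = 7.207.
T₁⁴ − T₂⁴ = 4.50×10^11 − 1.13×10^8 = 4.50×10^11 K⁴.
q = 5.67×10⁻⁸ × 4.50×10^11 / 7.207 = 3540 W/m².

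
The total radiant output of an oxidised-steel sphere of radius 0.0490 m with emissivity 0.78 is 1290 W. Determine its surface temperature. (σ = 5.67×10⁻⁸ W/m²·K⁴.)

A = 4πr² = 4π × (0.0490)² = 0.0302 m².
From P = εσAT⁴, T = (P / εσA)^(1/4) = (1290 / (0.78 × 5.67×10⁻⁸ × 0.0302))^(1/4).
T = (9.67×10^11)^(1/4) = 992 K.

T ≈ 992 K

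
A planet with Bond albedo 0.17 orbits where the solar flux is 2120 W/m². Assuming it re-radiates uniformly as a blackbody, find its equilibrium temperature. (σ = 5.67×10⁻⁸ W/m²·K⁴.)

T ≈ 297 K

Power absorbed = (1−a)S·πR²; power emitted = 4πR²σT⁴. Equating and cancelling πR²:
T = ((1−a)S / 4σ)^(1/4) = (1760 / (4 × 5.67×10⁻⁸))^(1/4) = (7.76×10^9)^(1/4).
T = 297 K.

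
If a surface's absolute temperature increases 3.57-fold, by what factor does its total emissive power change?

P ∝ T⁴, so the power scales as (3.57)⁴ = 162.

factor ≈ 162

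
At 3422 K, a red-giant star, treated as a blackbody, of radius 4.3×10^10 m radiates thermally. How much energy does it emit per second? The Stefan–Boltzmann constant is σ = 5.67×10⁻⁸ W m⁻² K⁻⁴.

A = 4πr² = 4π × (4.3×10^10)² = 2.32×10^22 m².
P = σAT⁴ = 5.67×10⁻⁸ × 2.32×10^22 × (3422)⁴ = 5.67×10⁻⁸ × 2.32×10^22 × 1.37×10^14.
P = 1.81×10^29 W.

P ≈ 1.81×10^29 W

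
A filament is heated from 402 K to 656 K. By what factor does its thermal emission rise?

ratio ≈ 7.09

P ∝ T⁴, so the ratio is (656/402)⁴ = (1.632)⁴ = 7.09.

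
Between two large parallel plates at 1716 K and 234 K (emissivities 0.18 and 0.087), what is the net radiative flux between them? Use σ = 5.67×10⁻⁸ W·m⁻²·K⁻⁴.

For two large parallel gray plates, q = σ(T₁⁴ − T₂⁴) / (1/ε₁ + 1/ε₂ − 1).
1/ε₁ + 1/ε₂ − 1 = 1/0.18 + 1/0.087 − 1 = 16.05.
T₁⁴ − T₂⁴ = 8.67×10^12 − 3.00×10^9 = 8.67×10^12 K⁴.
q = 5.67×10⁻⁸ × 8.67×10^12 / 16.05 = 30600 W/m².

q ≈ 30600 W/m²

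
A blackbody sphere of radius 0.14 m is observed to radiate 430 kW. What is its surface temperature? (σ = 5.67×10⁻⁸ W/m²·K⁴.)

T ≈ 2360 K

A = 4πr² = 4π × (0.14)² = 0.246 m².
From P = σAT⁴, T = (P / σA)^(1/4) = (4.30×10^5 / (5.67×10⁻⁸ × 0.246))^(1/4).
T = (3.08×10^13)^(1/4) = 2360 K.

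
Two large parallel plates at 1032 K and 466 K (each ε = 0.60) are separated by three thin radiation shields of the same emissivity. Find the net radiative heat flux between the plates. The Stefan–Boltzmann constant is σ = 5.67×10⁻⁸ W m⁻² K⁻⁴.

Each of the 4 gaps contributes resistance (2/ε − 1) = 2/0.60 − 1 = 2.333; total = 9.333.
q = σ(T₁⁴ − T₂⁴) / 9.333 = 5.67×10⁻⁸ × 1.09×10^12 / 9.333 = 6600 W/m².

q ≈ 6600 W/m²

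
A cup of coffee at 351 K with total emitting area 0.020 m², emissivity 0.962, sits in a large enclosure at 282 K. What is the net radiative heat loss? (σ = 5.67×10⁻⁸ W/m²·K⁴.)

Q ≈ 9.66 W

Q = εσA(T⁴ − T_s⁴). T⁴ − T_s⁴ = (351)⁴ − (282)⁴ = 1.52×10^10 − 6.32×10^9 = 8.85×10^9 K⁴.
Q = 0.962 × 5.67×10⁻⁸ × 0.0200 × 8.85×10^9 = 9.66 W.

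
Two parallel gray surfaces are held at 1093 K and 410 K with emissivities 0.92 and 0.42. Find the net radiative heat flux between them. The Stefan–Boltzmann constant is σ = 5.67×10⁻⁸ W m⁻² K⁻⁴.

For two large parallel gray plates, q = σ(T₁⁴ − T₂⁴) / (1/ε₁ + 1/ε₂ − 1).
1/ε₁ + 1/ε₂ − 1 = 1/0.92 + 1/0.42 − 1 = 2.468.
T₁⁴ − T₂⁴ = 1.43×10^12 − 2.83×10^10 = 1.40×10^12 K⁴.
q = 5.67×10⁻⁸ × 1.40×10^12 / 2.468 = 32100 W/m².

q ≈ 32100 W/m²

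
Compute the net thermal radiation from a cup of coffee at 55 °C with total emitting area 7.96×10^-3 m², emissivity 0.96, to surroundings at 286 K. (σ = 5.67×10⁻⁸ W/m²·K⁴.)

Q ≈ 2.12 W

Convert: 55 °C = 328 K.
Q = εσA(T⁴ − T_s⁴). T⁴ − T_s⁴ = (328)⁴ − (286)⁴ = 1.16×10^10 − 6.69×10^9 = 4.88×10^9 K⁴.
Q = 0.96 × 5.67×10⁻⁸ × 7.96×10^-3 × 4.88×10^9 = 2.12 W.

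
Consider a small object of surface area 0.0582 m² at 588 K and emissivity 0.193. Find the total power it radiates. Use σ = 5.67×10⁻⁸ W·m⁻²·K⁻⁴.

P ≈ 76.1 W

P = εσAT⁴ = 0.193 × 5.67×10⁻⁸ × 0.0582 × (588)⁴ = 0.193 × 5.67×10⁻⁸ × 0.0582 × 1.20×10^11.
P = 76.1 W.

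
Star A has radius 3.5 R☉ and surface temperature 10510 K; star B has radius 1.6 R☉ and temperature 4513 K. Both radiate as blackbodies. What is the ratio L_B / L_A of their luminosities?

L_B/L_A ≈ 7.10×10^-3

L = 4πR²σT⁴ ∝ R²T⁴, so L_B/L_A = (1.6/3.5)² × (4513/10510)⁴ = 0.209 × 0.0340 = 7.10×10^-3.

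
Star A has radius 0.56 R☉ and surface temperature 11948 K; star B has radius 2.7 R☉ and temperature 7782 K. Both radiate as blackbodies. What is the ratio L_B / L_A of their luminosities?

L = 4πR²σT⁴ ∝ R²T⁴, so L_B/L_A = (2.7/0.56)² × (7782/11948)⁴ = 23.2 × 0.180 = 4.18.

L_B/L_A ≈ 4.18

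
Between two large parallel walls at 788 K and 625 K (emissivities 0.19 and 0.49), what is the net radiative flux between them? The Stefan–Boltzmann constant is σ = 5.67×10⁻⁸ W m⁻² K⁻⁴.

q ≈ 2100 W/m²

For two large parallel gray plates, q = σ(T₁⁴ − T₂⁴) / (1/ε₁ + 1/ε₂ − 1).
1/ε₁ + 1/ε₂ − 1 = 1/0.19 + 1/0.49 − 1 = 6.304.
T₁⁴ − T₂⁴ = 3.86×10^11 − 1.53×10^11 = 2.33×10^11 K⁴.
q = 5.67×10⁻⁸ × 2.33×10^11 / 6.304 = 2100 W/m².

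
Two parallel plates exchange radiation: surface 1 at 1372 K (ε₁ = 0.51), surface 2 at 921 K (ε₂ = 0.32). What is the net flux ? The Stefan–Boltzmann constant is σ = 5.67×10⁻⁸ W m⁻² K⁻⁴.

q ≈ 39200 W/m²

For two large parallel gray plates, q = σ(T₁⁴ − T₂⁴) / (1/ε₁ + 1/ε₂ − 1).
1/ε₁ + 1/ε₂ − 1 = 1/0.51 + 1/0.32 − 1 = 4.086.
T₁⁴ − T₂⁴ = 3.54×10^12 − 7.20×10^11 = 2.82×10^12 K⁴.
q = 5.67×10⁻⁸ × 2.82×10^12 / 4.086 = 39200 W/m².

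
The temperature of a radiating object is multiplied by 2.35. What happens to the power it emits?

P ∝ T⁴, so the power scales as (2.35)⁴ = 30.5.

factor ≈ 30.5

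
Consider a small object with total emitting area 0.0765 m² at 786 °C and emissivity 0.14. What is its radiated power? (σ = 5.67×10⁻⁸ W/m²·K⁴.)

786 °C = 1059 K.
Stefan–Boltzmann: P = εσAT⁴ = 0.14 × 5.67×10⁻⁸ × 0.0765 × (1059)⁴ = 0.14 × 5.67×10⁻⁸ × 0.0765 × 1.26×10^12.
P = 764 W.

P ≈ 764 W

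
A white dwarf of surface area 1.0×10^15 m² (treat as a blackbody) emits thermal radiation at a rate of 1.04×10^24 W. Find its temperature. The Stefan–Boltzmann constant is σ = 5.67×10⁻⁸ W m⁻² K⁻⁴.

T ≈ 11600 K

From P = σAT⁴, T = (P / σA)^(1/4) = (1.04×10^24 / (5.67×10⁻⁸ × 1.00×10^15))^(1/4).
T = (1.83×10^16)^(1/4) = 11600 K.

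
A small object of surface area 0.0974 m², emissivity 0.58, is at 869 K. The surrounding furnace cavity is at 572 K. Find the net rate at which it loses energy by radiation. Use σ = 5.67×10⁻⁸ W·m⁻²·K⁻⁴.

Q ≈ 1480 W

Q = εσA(T⁴ − T_s⁴). T⁴ − T_s⁴ = (869)⁴ − (572)⁴ = 5.70×10^11 − 1.07×10^11 = 4.63×10^11 K⁴.
Q = 0.58 × 5.67×10⁻⁸ × 0.0974 × 4.63×10^11 = 1480 W.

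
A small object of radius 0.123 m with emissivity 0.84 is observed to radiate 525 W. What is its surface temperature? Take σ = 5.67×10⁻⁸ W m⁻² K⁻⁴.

T ≈ 491 K

A = 4πr² = 4π × (0.123)² = 0.190 m².
From P = εσAT⁴, T = (P / εσA)^(1/4) = (525 / (0.84 × 5.67×10⁻⁸ × 0.190))^(1/4).
T = (5.80×10^10)^(1/4) = 491 K.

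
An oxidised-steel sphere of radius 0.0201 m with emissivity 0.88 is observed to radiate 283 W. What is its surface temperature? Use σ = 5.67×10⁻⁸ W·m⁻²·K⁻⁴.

A = 4πr² = 4π × (0.0201)² = 5.08×10^-3 m².
From P = εσAT⁴, T = (P / εσA)^(1/4) = (283 / (0.88 × 5.67×10⁻⁸ × 5.08×10^-3))^(1/4).
T = (1.12×10^12)^(1/4) = 1030 K.

T ≈ 1030 K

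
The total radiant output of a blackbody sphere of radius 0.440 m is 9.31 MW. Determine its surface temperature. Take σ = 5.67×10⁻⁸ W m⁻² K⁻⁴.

T ≈ 2870 K

A = 4πr² = 4π × (0.440)² = 2.43 m².
From P = σAT⁴, T = (P / σA)^(1/4) = (9.31×10^6 / (5.67×10⁻⁸ × 2.43))^(1/4).
T = (6.75×10^13)^(1/4) = 2870 K.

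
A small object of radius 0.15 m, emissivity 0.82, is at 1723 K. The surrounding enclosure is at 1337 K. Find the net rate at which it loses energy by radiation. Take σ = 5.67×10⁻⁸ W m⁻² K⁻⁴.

Q ≈ 73900 W

A = 4πr² = 4π × (0.15)² = 0.283 m².
Q = εσA(T⁴ − T_s⁴). T⁴ − T_s⁴ = (1723)⁴ − (1337)⁴ = 8.81×10^12 − 3.20×10^12 = 5.62×10^12 K⁴.
Q = 0.82 × 5.67×10⁻⁸ × 0.283 × 5.62×10^12 = 73900 W.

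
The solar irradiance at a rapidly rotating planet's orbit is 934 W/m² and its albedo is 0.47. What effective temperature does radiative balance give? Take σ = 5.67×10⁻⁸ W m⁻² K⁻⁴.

Power absorbed = (1−a)S·πR²; power emitted = 4πR²σT⁴. Equating and cancelling πR²:
T = ((1−a)S / 4σ)^(1/4) = (495 / (4 × 5.67×10⁻⁸))^(1/4) = (2.18×10^9)^(1/4).
T = 216 K.

T ≈ 216 K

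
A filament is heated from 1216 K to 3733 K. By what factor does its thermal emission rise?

ratio ≈ 88.8

P ∝ T⁴, so the ratio is (3733/1216)⁴ = (3.070)⁴ = 88.8.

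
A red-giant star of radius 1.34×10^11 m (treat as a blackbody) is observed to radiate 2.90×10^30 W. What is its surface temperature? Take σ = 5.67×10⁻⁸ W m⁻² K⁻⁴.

A = 4πr² = 4π × (1.34×10^11)² = 2.26×10^23 m².
From P = σAT⁴, T = (P / σA)^(1/4) = (2.90×10^30 / (5.67×10⁻⁸ × 2.26×10^23))^(1/4).
T = (2.27×10^14)^(1/4) = 3880 K.

T ≈ 3880 K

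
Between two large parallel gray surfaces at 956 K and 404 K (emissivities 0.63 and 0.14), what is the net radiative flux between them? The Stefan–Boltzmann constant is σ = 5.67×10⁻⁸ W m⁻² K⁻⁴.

For two large parallel gray plates, q = σ(T₁⁴ − T₂⁴) / (1/ε₁ + 1/ε₂ − 1).
1/ε₁ + 1/ε₂ − 1 = 1/0.63 + 1/0.14 − 1 = 7.730.
T₁⁴ − T₂⁴ = 8.35×10^11 − 2.66×10^10 = 8.09×10^11 K⁴.
q = 5.67×10⁻⁸ × 8.09×10^11 / 7.730 = 5930 W/m².

q ≈ 5930 W/m²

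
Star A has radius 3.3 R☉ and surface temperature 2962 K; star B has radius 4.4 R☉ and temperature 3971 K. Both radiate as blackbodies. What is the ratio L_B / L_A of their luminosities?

L = 4πR²σT⁴ ∝ R²T⁴, so L_B/L_A = (4.4/3.3)² × (3971/2962)⁴ = 1.78 × 3.23 = 5.74.

L_B/L_A ≈ 5.74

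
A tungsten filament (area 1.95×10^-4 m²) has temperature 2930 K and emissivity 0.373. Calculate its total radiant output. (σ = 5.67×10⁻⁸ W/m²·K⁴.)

P ≈ 304 W

P = εσAT⁴ = 0.373 × 5.67×10⁻⁸ × 1.95×10^-4 × (2930)⁴ = 0.373 × 5.67×10⁻⁸ × 1.95×10^-4 × 7.37×10^13.
P = 304 W.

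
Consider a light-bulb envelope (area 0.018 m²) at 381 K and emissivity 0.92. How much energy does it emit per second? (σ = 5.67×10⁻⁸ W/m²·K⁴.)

P = εσAT⁴ = 0.92 × 5.67×10⁻⁸ × 0.0180 × (381)⁴ = 0.92 × 5.67×10⁻⁸ × 0.0180 × 2.11×10^10.
P = 19.8 W.

P ≈ 19.8 W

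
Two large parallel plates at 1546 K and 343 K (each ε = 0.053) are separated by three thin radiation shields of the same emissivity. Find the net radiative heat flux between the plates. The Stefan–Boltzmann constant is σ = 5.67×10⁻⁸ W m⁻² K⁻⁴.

q ≈ 2200 W/m²

Each of the 4 gaps contributes resistance (2/ε − 1) = 2/0.053 − 1 = 36.74; total = 146.9.
q = σ(T₁⁴ − T₂⁴) / 146.9 = 5.67×10⁻⁸ × 5.70×10^12 / 146.9 = 2200 W/m².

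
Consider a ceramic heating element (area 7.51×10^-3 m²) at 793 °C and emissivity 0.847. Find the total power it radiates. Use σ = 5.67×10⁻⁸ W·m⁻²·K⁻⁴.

793 °C = 1066 K.
P = εσAT⁴ = 0.847 × 5.67×10⁻⁸ × 7.51×10^-3 × (1066)⁴ = 0.847 × 5.67×10⁻⁸ × 7.51×10^-3 × 1.29×10^12.
P = 466 W.

P ≈ 466 W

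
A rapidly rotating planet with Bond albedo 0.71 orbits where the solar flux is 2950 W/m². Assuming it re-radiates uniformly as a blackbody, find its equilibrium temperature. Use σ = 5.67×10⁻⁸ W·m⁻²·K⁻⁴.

Power absorbed = (1−a)S·πR²; power emitted = 4πR²σT⁴. Equating and cancelling πR²:
T = ((1−a)S / 4σ)^(1/4) = (856 / (4 × 5.67×10⁻⁸))^(1/4) = (3.77×10^9)^(1/4).
T = 248 K.

T ≈ 248 K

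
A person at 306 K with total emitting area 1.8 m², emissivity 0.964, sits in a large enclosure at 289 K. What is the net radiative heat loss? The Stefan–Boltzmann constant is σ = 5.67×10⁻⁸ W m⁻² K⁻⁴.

Q = εσA(T⁴ − T_s⁴). T⁴ − T_s⁴ = (306)⁴ − (289)⁴ = 8.77×10^9 − 6.98×10^9 = 1.79×10^9 K⁴.
Q = 0.964 × 5.67×10⁻⁸ × 1.80 × 1.79×10^9 = 176 W.

Q ≈ 176 W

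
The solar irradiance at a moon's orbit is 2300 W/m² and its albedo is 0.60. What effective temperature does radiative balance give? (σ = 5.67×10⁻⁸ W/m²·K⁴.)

Power absorbed = (1−a)S·πR²; power emitted = 4πR²σT⁴. Equating and cancelling πR²:
T = ((1−a)S / 4σ)^(1/4) = (920 / (4 × 5.67×10⁻⁸))^(1/4) = (4.06×10^9)^(1/4).
T = 252 K.

T ≈ 252 K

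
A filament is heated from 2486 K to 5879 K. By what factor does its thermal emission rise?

P ∝ T⁴, so the ratio is (5879/2486)⁴ = (2.365)⁴ = 31.3.

ratio ≈ 31.3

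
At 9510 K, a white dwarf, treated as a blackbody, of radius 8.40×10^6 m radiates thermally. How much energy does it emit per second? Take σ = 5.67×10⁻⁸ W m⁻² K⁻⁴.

P ≈ 4.11×10^23 W

A = 4πr² = 4π × (8.40×10^6)² = 8.87×10^14 m².
P = σAT⁴ = 5.67×10⁻⁸ × 8.87×10^14 × (9510)⁴ = 5.67×10⁻⁸ × 8.87×10^14 × 8.18×10^15.
P = 4.11×10^23 W.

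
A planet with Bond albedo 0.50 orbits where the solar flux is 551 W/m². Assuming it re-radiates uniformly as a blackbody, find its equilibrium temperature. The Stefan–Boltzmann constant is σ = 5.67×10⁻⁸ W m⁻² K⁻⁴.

Power absorbed = (1−a)S·πR²; power emitted = 4πR²σT⁴. Equating and cancelling πR²:
T = ((1−a)S / 4σ)^(1/4) = (276 / (4 × 5.67×10⁻⁸))^(1/4) = (1.21×10^9)^(1/4).
T = 187 K.

T ≈ 187 K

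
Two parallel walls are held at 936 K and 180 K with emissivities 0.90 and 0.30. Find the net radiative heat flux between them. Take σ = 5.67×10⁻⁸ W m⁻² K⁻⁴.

q ≈ 12600 W/m²

For two large parallel gray plates, q = σ(T₁⁴ − T₂⁴) / (1/ε₁ + 1/ε₂ − 1).
1/ε₁ + 1/ε₂ − 1 = 1/0.90 + 1/0.30 − 1 = 3.444.
T₁⁴ − T₂⁴ = 7.68×10^11 − 1.05×10^9 = 7.66×10^11 K⁴.
q = 5.67×10⁻⁸ × 7.66×10^11 / 3.444 = 12600 W/m².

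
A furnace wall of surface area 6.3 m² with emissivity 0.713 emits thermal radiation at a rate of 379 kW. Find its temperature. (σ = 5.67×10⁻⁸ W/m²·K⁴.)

From P = εσAT⁴, T = (P / εσA)^(1/4) = (3.79×10^5 / (0.713 × 5.67×10⁻⁸ × 6.30))^(1/4).
T = (1.49×10^12)^(1/4) = 1100 K.

T ≈ 1100 K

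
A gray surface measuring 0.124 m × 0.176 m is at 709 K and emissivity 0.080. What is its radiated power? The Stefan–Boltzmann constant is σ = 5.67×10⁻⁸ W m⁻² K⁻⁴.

P ≈ 25.0 W

A = 0.124 × 0.176 = 0.0218 m².
P = εσAT⁴ = 0.080 × 5.67×10⁻⁸ × 0.0218 × (709)⁴ = 0.080 × 5.67×10⁻⁸ × 0.0218 × 2.53×10^11.
P = 25.0 W.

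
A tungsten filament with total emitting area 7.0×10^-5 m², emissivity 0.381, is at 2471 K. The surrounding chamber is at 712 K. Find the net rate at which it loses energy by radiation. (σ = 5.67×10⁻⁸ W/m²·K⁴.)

Q ≈ 56.0 W

Q = εσA(T⁴ − T_s⁴). T⁴ − T_s⁴ = (2471)⁴ − (712)⁴ = 3.73×10^13 − 2.57×10^11 = 3.70×10^13 K⁴.
Q = 0.381 × 5.67×10⁻⁸ × 7.00×10^-5 × 3.70×10^13 = 56.0 W.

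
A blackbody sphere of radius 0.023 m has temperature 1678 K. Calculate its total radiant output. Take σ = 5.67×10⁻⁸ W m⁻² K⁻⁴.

P ≈ 2990 W

A = 4πr² = 4π × (0.023)² = 6.65×10^-3 m².
P = σAT⁴ = 5.67×10⁻⁸ × 6.65×10^-3 × (1678)⁴ = 5.67×10⁻⁸ × 6.65×10^-3 × 7.93×10^12.
P = 2990 W.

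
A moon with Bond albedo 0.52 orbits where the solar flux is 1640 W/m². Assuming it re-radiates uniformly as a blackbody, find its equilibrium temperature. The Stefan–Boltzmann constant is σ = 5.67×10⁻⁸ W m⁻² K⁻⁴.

Power absorbed = (1−a)S·πR²; power emitted = 4πR²σT⁴. Equating and cancelling πR²:
T = ((1−a)S / 4σ)^(1/4) = (787 / (4 × 5.67×10⁻⁸))^(1/4) = (3.47×10^9)^(1/4).
T = 243 K.

T ≈ 243 K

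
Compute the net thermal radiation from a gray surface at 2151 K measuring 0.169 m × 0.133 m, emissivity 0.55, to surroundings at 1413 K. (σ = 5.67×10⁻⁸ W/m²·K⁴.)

Q ≈ 12200 W

A = 0.169 × 0.133 = 0.0225 m².
Q = εσA(T⁴ − T_s⁴). T⁴ − T_s⁴ = (2151)⁴ − (1413)⁴ = 2.14×10^13 − 3.99×10^12 = 1.74×10^13 K⁴.
Q = 0.55 × 5.67×10⁻⁸ × 0.0225 × 1.74×10^13 = 12200 W.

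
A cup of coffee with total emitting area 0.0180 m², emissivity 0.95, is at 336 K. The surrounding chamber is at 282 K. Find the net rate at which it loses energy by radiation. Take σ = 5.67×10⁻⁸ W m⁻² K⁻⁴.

Q = εσA(T⁴ − T_s⁴). T⁴ − T_s⁴ = (336)⁴ − (282)⁴ = 1.27×10^10 − 6.32×10^9 = 6.42×10^9 K⁴.
Q = 0.95 × 5.67×10⁻⁸ × 0.0180 × 6.42×10^9 = 6.23 W.

Q ≈ 6.23 W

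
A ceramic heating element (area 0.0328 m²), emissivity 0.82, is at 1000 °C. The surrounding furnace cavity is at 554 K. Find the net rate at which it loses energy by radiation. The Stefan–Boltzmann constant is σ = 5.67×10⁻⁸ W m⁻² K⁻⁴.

Convert: 1000 °C = 1273 K.
Q = εσA(T⁴ − T_s⁴). T⁴ − T_s⁴ = (1273)⁴ − (554)⁴ = 2.63×10^12 − 9.42×10^10 = 2.53×10^12 K⁴.
Q = 0.82 × 5.67×10⁻⁸ × 0.0328 × 2.53×10^12 = 3860 W.

Q ≈ 3860 W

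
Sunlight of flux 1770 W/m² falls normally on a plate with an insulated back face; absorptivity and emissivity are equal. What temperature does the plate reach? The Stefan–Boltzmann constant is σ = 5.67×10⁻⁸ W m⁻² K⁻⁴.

Absorbed flux αS = emitted flux εσT⁴ (one radiating face); with α = ε, T = (S/σ)^(1/4).
T = (1770 / 5.67×10⁻⁸)^(1/4) = (3.12×10^10)^(1/4).
T = 420 K.

T ≈ 420 K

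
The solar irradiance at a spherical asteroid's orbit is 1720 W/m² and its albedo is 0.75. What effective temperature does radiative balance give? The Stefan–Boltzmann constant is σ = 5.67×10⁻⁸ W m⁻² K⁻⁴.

T ≈ 209 K

Power absorbed = (1−a)S·πR²; power emitted = 4πR²σT⁴. Equating and cancelling πR²:
T = ((1−a)S / 4σ)^(1/4) = (430 / (4 × 5.67×10⁻⁸))^(1/4) = (1.90×10^9)^(1/4).
T = 209 K.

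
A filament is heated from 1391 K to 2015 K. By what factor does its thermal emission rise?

ratio ≈ 4.40

P ∝ T⁴, so the ratio is (2015/1391)⁴ = (1.449)⁴ = 4.40.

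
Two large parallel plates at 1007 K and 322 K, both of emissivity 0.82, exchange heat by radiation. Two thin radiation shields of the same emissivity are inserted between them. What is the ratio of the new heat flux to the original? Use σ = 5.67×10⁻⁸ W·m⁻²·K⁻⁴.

With N identical shields there are N+1 = 3 gaps in series, each with the same radiative resistance, so the flux falls to 1/(N+1) of its unshielded value.

ratio ≈ 0.333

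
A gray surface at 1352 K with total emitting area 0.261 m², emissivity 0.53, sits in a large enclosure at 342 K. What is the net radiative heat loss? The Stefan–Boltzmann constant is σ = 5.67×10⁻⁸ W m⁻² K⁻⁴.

Q = εσA(T⁴ − T_s⁴). T⁴ − T_s⁴ = (1352)⁴ − (342)⁴ = 3.34×10^12 − 1.37×10^10 = 3.33×10^12 K⁴.
Q = 0.53 × 5.67×10⁻⁸ × 0.261 × 3.33×10^12 = 26100 W.

Q ≈ 26100 W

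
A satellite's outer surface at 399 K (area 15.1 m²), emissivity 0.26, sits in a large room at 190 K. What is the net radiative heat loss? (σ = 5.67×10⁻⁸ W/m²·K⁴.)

Q ≈ 5350 W

Q = εσA(T⁴ − T_s⁴). T⁴ − T_s⁴ = (399)⁴ − (190)⁴ = 2.53×10^10 − 1.30×10^9 = 2.40×10^10 K⁴.
Q = 0.26 × 5.67×10⁻⁸ × 15.1 × 2.40×10^10 = 5350 W.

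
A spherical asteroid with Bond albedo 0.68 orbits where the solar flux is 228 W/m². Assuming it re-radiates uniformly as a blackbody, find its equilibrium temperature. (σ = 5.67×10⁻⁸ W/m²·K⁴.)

T ≈ 134 K

Power absorbed = (1−a)S·πR²; power emitted = 4πR²σT⁴. Equating and cancelling πR²:
T = ((1−a)S / 4σ)^(1/4) = (73.0 / (4 × 5.67×10⁻⁸))^(1/4) = (3.22×10^8)^(1/4).
T = 134 K.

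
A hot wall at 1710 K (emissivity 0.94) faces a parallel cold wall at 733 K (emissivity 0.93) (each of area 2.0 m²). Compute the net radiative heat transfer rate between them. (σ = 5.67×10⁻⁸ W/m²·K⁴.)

For two large parallel gray plates, q = σ(T₁⁴ − T₂⁴) / (1/ε₁ + 1/ε₂ − 1).
1/ε₁ + 1/ε₂ − 1 = 1/0.94 + 1/0.93 − 1 = 1.139.
T₁⁴ − T₂⁴ = 8.55×10^12 − 2.89×10^11 = 8.26×10^12 K⁴.
q = 5.67×10⁻⁸ × 8.26×10^12 / 1.139 = 4.11×10^5 W/m².
Q = q·A = 4.11×10^5 × 2.0 = 8.22×10^5 W.

Q ≈ 8.22×10^5 W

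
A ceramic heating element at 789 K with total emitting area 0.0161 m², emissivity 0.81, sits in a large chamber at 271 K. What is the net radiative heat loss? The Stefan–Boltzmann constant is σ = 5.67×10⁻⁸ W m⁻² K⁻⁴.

Q ≈ 283 W

Q = εσA(T⁴ − T_s⁴). T⁴ − T_s⁴ = (789)⁴ − (271)⁴ = 3.88×10^11 − 5.39×10^9 = 3.82×10^11 K⁴.
Q = 0.81 × 5.67×10⁻⁸ × 0.0161 × 3.82×10^11 = 283 W.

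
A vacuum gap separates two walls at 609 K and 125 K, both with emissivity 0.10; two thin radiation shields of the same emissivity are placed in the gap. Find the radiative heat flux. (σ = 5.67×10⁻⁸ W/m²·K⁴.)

Each of the 3 gaps contributes resistance (2/ε − 1) = 2/0.10 − 1 = 19.00; total = 57.00.
q = σ(T₁⁴ − T₂⁴) / 57.00 = 5.67×10⁻⁸ × 1.37×10^11 / 57.00 = 137 W/m².

q ≈ 137 W/m²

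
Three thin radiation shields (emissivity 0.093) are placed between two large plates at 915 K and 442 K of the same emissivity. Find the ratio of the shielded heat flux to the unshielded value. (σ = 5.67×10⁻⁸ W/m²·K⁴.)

ratio ≈ 0.250

With N identical shields there are N+1 = 4 gaps in series, each with the same radiative resistance, so the flux falls to 1/(N+1) of its unshielded value.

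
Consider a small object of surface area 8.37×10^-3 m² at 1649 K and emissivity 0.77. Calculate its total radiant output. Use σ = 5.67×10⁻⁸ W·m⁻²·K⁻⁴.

Stefan–Boltzmann: P = εσAT⁴ = 0.77 × 5.67×10⁻⁸ × 8.37×10^-3 × (1649)⁴ = 0.77 × 5.67×10⁻⁸ × 8.37×10^-3 × 7.39×10^12.
P = 2700 W.

P ≈ 2700 W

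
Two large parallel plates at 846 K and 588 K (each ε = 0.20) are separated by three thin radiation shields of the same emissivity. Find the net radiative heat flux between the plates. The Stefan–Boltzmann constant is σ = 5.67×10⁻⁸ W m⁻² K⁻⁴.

q ≈ 619 W/m²

Each of the 4 gaps contributes resistance (2/ε − 1) = 2/0.20 − 1 = 9.000; total = 36.00.
q = σ(T₁⁴ − T₂⁴) / 36.00 = 5.67×10⁻⁸ × 3.93×10^11 / 36.00 = 619 W/m².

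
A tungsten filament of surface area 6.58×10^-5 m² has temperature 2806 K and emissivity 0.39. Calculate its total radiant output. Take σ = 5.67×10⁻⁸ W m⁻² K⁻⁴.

P ≈ 90.2 W

Stefan–Boltzmann: P = εσAT⁴ = 0.39 × 5.67×10⁻⁸ × 6.58×10^-5 × (2806)⁴ = 0.39 × 5.67×10⁻⁸ × 6.58×10^-5 × 6.20×10^13.
P = 90.2 W.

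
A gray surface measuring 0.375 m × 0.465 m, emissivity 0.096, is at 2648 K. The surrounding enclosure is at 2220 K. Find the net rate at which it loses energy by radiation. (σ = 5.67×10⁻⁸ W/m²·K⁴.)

A = 0.375 × 0.465 = 0.174 m².
Q = εσA(T⁴ − T_s⁴). T⁴ − T_s⁴ = (2648)⁴ − (2220)⁴ = 4.92×10^13 − 2.43×10^13 = 2.49×10^13 K⁴.
Q = 0.096 × 5.67×10⁻⁸ × 0.174 × 2.49×10^13 = 23600 W.

Q ≈ 23600 W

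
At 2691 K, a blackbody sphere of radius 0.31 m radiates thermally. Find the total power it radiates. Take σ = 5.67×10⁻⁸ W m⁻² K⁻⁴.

A = 4πr² = 4π × (0.31)² = 1.21 m².
P = σAT⁴ = 5.67×10⁻⁸ × 1.21 × (2691)⁴ = 5.67×10⁻⁸ × 1.21 × 5.24×10^13.
P = 3.59×10^6 W.

P ≈ 3.59×10^6 W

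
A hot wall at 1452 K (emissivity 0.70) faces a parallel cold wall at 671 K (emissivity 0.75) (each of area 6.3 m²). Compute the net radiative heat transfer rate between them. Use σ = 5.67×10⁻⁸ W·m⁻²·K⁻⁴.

Q ≈ 8.60×10^5 W

For two large parallel gray plates, q = σ(T₁⁴ − T₂⁴) / (1/ε₁ + 1/ε₂ − 1).
1/ε₁ + 1/ε₂ − 1 = 1/0.70 + 1/0.75 − 1 = 1.762.
T₁⁴ − T₂⁴ = 4.44×10^12 − 2.03×10^11 = 4.24×10^12 K⁴.
q = 5.67×10⁻⁸ × 4.24×10^12 / 1.762 = 1.37×10^5 W/m².
Q = q·A = 1.37×10^5 × 6.3 = 8.60×10^5 W.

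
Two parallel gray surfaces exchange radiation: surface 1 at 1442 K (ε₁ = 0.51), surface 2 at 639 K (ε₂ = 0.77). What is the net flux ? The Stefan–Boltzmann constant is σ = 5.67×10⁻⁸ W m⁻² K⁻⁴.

For two large parallel gray plates, q = σ(T₁⁴ − T₂⁴) / (1/ε₁ + 1/ε₂ − 1).
1/ε₁ + 1/ε₂ − 1 = 1/0.51 + 1/0.77 − 1 = 2.259.
T₁⁴ − T₂⁴ = 4.32×10^12 − 1.67×10^11 = 4.16×10^12 K⁴.
q = 5.67×10⁻⁸ × 4.16×10^12 / 2.259 = 1.04×10^5 W/m².

q ≈ 1.04×10^5 W/m²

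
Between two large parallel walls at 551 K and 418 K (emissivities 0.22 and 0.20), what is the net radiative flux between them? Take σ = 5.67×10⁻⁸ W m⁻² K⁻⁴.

For two large parallel gray plates, q = σ(T₁⁴ − T₂⁴) / (1/ε₁ + 1/ε₂ − 1).
1/ε₁ + 1/ε₂ − 1 = 1/0.22 + 1/0.20 − 1 = 8.545.
T₁⁴ − T₂⁴ = 9.22×10^10 − 3.05×10^10 = 6.16×10^10 K⁴.
q = 5.67×10⁻⁸ × 6.16×10^10 / 8.545 = 409 W/m².

q ≈ 409 W/m²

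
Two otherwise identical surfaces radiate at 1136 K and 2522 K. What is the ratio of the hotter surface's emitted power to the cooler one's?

ratio ≈ 24.3

P ∝ T⁴, so the ratio is (2522/1136)⁴ = (2.220)⁴ = 24.3.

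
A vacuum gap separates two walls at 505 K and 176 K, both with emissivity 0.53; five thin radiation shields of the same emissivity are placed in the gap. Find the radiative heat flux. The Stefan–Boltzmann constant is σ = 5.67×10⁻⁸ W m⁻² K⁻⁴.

q ≈ 218 W/m²

Each of the 6 gaps contributes resistance (2/ε − 1) = 2/0.53 − 1 = 2.774; total = 16.64.
q = σ(T₁⁴ − T₂⁴) / 16.64 = 5.67×10⁻⁸ × 6.41×10^10 / 16.64 = 218 W/m².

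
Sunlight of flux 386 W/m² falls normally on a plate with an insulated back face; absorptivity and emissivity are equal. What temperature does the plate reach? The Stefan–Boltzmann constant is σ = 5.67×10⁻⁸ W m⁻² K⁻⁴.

T ≈ 287 K

Absorbed flux αS = emitted flux εσT⁴ (one radiating face); with α = ε, T = (S/σ)^(1/4).
T = (386 / 5.67×10⁻⁸)^(1/4) = (6.81×10^9)^(1/4).
T = 287 K.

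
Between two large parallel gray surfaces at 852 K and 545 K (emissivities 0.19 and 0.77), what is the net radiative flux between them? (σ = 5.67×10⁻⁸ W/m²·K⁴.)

q ≈ 4470 W/m²

For two large parallel gray plates, q = σ(T₁⁴ − T₂⁴) / (1/ε₁ + 1/ε₂ − 1).
1/ε₁ + 1/ε₂ − 1 = 1/0.19 + 1/0.77 − 1 = 5.562.
T₁⁴ − T₂⁴ = 5.27×10^11 − 8.82×10^10 = 4.39×10^11 K⁴.
q = 5.67×10⁻⁸ × 4.39×10^11 / 5.562 = 4470 W/m².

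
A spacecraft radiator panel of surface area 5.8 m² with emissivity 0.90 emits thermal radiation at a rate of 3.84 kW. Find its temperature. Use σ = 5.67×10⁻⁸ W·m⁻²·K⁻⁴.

From P = εσAT⁴, T = (P / εσA)^(1/4) = (3840 / (0.90 × 5.67×10⁻⁸ × 5.80))^(1/4).
T = (1.30×10^10)^(1/4) = 337 K.

T ≈ 337 K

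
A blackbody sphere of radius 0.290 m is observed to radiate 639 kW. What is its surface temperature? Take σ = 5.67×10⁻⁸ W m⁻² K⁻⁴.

A = 4πr² = 4π × (0.290)² = 1.06 m².
From P = σAT⁴, T = (P / σA)^(1/4) = (6.39×10^5 / (5.67×10⁻⁸ × 1.06))^(1/4).
T = (1.07×10^13)^(1/4) = 1810 K.

T ≈ 1810 K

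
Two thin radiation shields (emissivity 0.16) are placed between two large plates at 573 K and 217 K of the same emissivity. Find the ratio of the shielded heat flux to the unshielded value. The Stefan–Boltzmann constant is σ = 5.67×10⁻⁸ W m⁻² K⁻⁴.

ratio ≈ 0.333

With N identical shields there are N+1 = 3 gaps in series, each with the same radiative resistance, so the flux falls to 1/(N+1) of its unshielded value.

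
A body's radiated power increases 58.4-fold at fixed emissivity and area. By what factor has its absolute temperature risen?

P ∝ T⁴ ⇒ T ∝ P^(1/4), so T scales by (58.4)^(1/4) = 2.76.

factor ≈ 2.76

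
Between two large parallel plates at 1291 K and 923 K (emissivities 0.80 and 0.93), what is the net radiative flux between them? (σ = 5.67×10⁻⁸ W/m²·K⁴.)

q ≈ 87800 W/m²

For two large parallel gray plates, q = σ(T₁⁴ − T₂⁴) / (1/ε₁ + 1/ε₂ − 1).
1/ε₁ + 1/ε₂ − 1 = 1/0.80 + 1/0.93 − 1 = 1.325.
T₁⁴ − T₂⁴ = 2.78×10^12 − 7.26×10^11 = 2.05×10^12 K⁴.
q = 5.67×10⁻⁸ × 2.05×10^12 / 1.325 = 87800 W/m².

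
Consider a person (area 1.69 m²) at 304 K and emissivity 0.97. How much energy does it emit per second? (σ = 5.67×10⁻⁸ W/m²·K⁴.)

P ≈ 794 W

P = εσAT⁴ = 0.97 × 5.67×10⁻⁸ × 1.69 × (304)⁴ = 0.97 × 5.67×10⁻⁸ × 1.69 × 8.54×10^9.
P = 794 W.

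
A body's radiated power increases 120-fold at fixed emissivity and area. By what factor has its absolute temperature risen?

factor ≈ 3.31

P ∝ T⁴ ⇒ T ∝ P^(1/4), so T scales by (120)^(1/4) = 3.31.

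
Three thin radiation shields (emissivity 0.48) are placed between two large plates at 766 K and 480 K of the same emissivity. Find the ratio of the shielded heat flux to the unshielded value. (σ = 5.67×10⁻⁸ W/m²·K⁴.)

ratio ≈ 0.250

With N identical shields there are N+1 = 4 gaps in series, each with the same radiative resistance, so the flux falls to 1/(N+1) of its unshielded value.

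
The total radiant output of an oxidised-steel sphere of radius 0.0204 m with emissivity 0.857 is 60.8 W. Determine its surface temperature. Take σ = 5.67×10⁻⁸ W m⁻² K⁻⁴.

T ≈ 699 K

A = 4πr² = 4π × (0.0204)² = 5.23×10^-3 m².
From P = εσAT⁴, T = (P / εσA)^(1/4) = (60.8 / (0.857 × 5.67×10⁻⁸ × 5.23×10^-3))^(1/4).
T = (2.39×10^11)^(1/4) = 699 K.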